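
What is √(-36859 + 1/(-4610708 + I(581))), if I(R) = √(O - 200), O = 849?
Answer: √(-169946086173 + 36859*√649)/√(4610708 - √649) ≈ 191.99*I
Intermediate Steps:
I(R) = √649 (I(R) = √(849 - 200) = √649)
√(-36859 + 1/(-4610708 + I(581))) = √(-36859 + 1/(-4610708 + √649))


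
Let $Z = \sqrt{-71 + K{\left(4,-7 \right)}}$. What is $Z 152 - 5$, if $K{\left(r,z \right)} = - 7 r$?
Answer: $-5 + 456 i \sqrt{11} \approx -5.0 + 1512.4 i$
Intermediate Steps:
$Z = 3 i \sqrt{11}$ ($Z = \sqrt{-71 - 28} = \sqrt{-99} = 3 i \sqrt{11} \approx 9.9499 i$)
$Z 152 - 5 = 3 i \sqrt{11} \cdot 152 - 5 = 456 i \sqrt{11} + \left(1 - 6\right) = 456 i \sqrt{11} - 5 = -5 + 456 i \sqrt{11}$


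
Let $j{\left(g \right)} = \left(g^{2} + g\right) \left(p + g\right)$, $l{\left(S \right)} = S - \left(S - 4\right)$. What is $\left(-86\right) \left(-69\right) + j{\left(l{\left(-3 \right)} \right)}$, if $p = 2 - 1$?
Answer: $6034$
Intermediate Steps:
$l{\left(S \right)} = 4$ ($l{\left(S \right)} = S - \left(-4 + S\right) = 4$)
$p = 1$ ($p = 2 - 1 = 1$)
$j{\left(g \right)} = \left(1 + g\right) \left(g + g^{2}\right)$ ($j{\left(g \right)} = \left(g^{2} + g\right) \left(1 + g\right) = \left(g + g^{2}\right) \left(1 + g\right) = \left(1 + g\right) \left(g + g^{2}\right)$)
$\left(-86\right) \left(-69\right) + j{\left(l{\left(-3 \right)} \right)} = \left(-86\right) \left(-69\right) + 4 \left(1 + 4^{2} + 2 \cdot 4\right) = 5934 + 4 \left(1 + 16 + 8\right) = 5934 + 4 \cdot 25 = 5934 + 100 = 6034$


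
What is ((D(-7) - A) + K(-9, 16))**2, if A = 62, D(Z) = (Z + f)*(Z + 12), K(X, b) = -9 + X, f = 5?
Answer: 8100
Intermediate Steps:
D(Z) = (5 + Z)*(12 + Z) (D(Z) = (Z + 5)*(Z + 12) = (5 + Z)*(12 + Z))
((D(-7) - A) + K(-9, 16))**2 = (((60 + (-7)**2 + 17*(-7)) - 1*62) + (-9 - 9))**2 = (((60 + 49 - 119) - 62) - 18)**2 = ((-10 - 62) - 18)**2 = (-72 - 18)**2 = (-90)**2 = 8100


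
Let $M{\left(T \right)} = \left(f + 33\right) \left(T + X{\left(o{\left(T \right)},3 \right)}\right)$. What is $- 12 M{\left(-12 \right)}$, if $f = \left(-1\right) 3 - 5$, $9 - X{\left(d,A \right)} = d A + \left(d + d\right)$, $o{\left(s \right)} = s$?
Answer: $-17100$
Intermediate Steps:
$X{\left(d,A \right)} = 9 - 2 d - A d$ ($X{\left(d,A \right)} = 9 - \left(d A + \left(d + d\right)\right) = 9 - \left(A d + 2 d\right) = 9 - \left(2 d + A d\right) = 9 - 2 d - A d$)
$f = -8$ ($f = -3 - 5 = -8$)
$M{\left(T \right)} = 225 - 100 T$ ($M{\left(T \right)} = \left(-8 + 33\right) \left(T - \left(-9 + 5 T\right)\right) = 25 \left(T - \left(-9 + 5 T\right)\right) = 25 \left(9 - 4 T\right) = 225 - 100 T$)
$- 12 M{\left(-12 \right)} = - 12 \left(225 - -1200\right) = - 12 \left(225 + 1200\right) = \left(-12\right) 1425 = -17100$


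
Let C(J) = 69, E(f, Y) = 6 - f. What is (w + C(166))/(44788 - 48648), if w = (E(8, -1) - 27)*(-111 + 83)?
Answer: -881/3860 ≈ -0.22824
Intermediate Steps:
w = 812 (w = ((6 - 1*8) - 27)*(-111 + 83) = ((6 - 8) - 27)*(-28) = (-2 - 27)*(-28) = -29*(-28) = 812)
(w + C(166))/(44788 - 48648) = (812 + 69)/(44788 - 48648) = 881/(-3860) = 881*(-1/3860) = -881/3860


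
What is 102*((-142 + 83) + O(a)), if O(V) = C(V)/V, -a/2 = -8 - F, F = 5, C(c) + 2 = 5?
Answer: -78081/13 ≈ -6006.2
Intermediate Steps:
C(c) = 3 (C(c) = -2 + 5 = 3)
a = 26 (a = -2*(-8 - 1*5) = -2*(-8 - 5) = -2*(-13) = 26)
O(V) = 3/V
102*((-142 + 83) + O(a)) = 102*((-142 + 83) + 3/26) = 102*(-59 + 3*(1/26)) = 102*(-59 + 3/26) = 102*(-1531/26) = -78081/13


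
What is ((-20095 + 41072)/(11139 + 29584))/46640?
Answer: 1907/172665520 ≈ 1.1044e-5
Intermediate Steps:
((-20095 + 41072)/(11139 + 29584))/46640 = (20977/40723)*(1/46640) = 1907/172665520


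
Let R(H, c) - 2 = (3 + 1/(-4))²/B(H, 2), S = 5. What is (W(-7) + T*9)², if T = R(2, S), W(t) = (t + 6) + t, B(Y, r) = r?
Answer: 1985281/1024 ≈ 1938.8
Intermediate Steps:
W(t) = 6 + 2*t (W(t) = (6 + t) + t = 6 + 2*t)
R(H, c) = 185/32 (R(H, c) = 2 + (3 + 1/(-4))²/2 = 2 + (3 - ¼)²*(½) = 2 + (11/4)²*(½) = 2 + (121/16)*(½) = 2 + 121/32 = 185/32)
T = 185/32 ≈ 5.7813
(W(-7) + T*9)² = ((6 + 2*(-7)) + (185/32)*9)² = ((6 - 14) + 1665/32)² = (-8 + 1665/32)² = (1409/32)² = 1985281/1024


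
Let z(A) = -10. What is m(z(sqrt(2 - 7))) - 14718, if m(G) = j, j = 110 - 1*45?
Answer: -14653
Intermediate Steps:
j = 65 (j = 110 - 45 = 65)
m(G) = 65
m(z(sqrt(2 - 7))) - 14718 = 65 - 14718 = -14653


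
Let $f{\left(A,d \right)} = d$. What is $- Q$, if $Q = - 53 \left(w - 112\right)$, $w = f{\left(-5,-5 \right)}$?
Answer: $-6201$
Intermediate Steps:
$w = -5$
$Q = 6201$ ($Q = - 53 \left(-5 - 112\right) = \left(-53\right) \left(-117\right) = 6201$)
$- Q = \left(-1\right) 6201 = -6201$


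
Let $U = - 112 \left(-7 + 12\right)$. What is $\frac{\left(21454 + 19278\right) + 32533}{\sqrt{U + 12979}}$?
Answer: $\frac{73265 \sqrt{12419}}{12419} \approx 657.44$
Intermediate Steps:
$U = -560$ ($U = \left(-112\right) 5 = -560$)
$\frac{\left(21454 + 19278\right) + 32533}{\sqrt{U + 12979}} = \frac{\left(21454 + 19278\right) + 32533}{\sqrt{-560 + 12979}} = \frac{40732 + 32533}{\sqrt{12419}} = 73265 \frac{\sqrt{12419}}{12419} = \frac{73265 \sqrt{12419}}{12419}$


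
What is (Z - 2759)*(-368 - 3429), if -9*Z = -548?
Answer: 92202551/9 ≈ 1.0245e+7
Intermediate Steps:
Z = 548/9 (Z = -⅑*(-548) = 548/9 ≈ 60.889)
(Z - 2759)*(-368 - 3429) = (548/9 - 2759)*(-368 - 3429) = -24283/9*(-3797) = 92202551/9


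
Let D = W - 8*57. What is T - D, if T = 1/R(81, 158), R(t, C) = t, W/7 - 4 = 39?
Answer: 12556/81 ≈ 155.01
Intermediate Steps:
W = 301 (W = 28 + 7*39 = 28 + 273 = 301)
D = -155 (D = 301 - 8*57 = 301 - 456 = -155)
T = 1/81 ≈ 0.012346
T - D = 1/81 - 1*(-155) = 1/81 + 155 = 12556/81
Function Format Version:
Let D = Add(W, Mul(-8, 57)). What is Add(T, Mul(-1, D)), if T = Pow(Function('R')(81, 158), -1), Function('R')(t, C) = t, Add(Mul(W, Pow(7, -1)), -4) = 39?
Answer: Rational(12556, 81) ≈ 155.01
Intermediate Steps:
W = 301 (W = Add(28, Mul(7, 39)) = Add(28, 273) = 301)
D = -155 (D = Add(301, Mul(-8, 57)) = Add(301, -456) = -155)
T = Rational(1, 81) (T = Pow(81, -1) = Rational(1, 81) ≈ 0.012346)
Add(T, Mul(-1, D)) = Add(Rational(1, 81), Mul(-1, -155)) = Add(Rational(1, 81), 155) = Rational(12556, 81)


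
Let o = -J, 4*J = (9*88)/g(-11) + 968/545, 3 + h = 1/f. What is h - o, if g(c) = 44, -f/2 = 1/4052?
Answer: -2206221/1090 ≈ -2024.1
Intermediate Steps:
f = -1/2026 (f = -2/4052 = -2*1/4052 = -1/2026 ≈ -0.00049358)
h = -2029 (h = -3 + 1/(-1/2026) = -3 - 2026 = -2029)
J = 5389/1090 (J = ((9*88)/44 + 968/545)/4 = (792*(1/44) + 968*(1/545))/4 = (18 + 968/545)/4 = (¼)*(10778/545) = 5389/1090 ≈ 4.9440)
o = -5389/1090 (o = -1*5389/1090 = -5389/1090 ≈ -4.9440)
h - o = -2029 - 1*(-5389/1090) = -2029 + 5389/1090 = -2206221/1090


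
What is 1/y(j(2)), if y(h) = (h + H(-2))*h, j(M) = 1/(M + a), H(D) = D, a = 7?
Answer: -81/17 ≈ -4.7647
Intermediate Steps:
j(M) = 1/(7 + M) (j(M) = 1/(M + 7) = 1/(7 + M))
y(h) = h*(-2 + h) (y(h) = (h - 2)*h = (-2 + h)*h = h*(-2 + h))
1/y(j(2)) = 1/((-2 + 1/(7 + 2))/(7 + 2)) = 1/((-2 + 1/9)/9) = 1/((1/9)*(-17/9)) = 1/(-17/81) = -81/17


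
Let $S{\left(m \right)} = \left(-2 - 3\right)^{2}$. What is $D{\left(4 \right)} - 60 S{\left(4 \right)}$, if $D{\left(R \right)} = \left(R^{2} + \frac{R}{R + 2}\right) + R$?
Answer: $- \frac{4438}{3} \approx -1479.3$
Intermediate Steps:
$D{\left(R \right)} = R + R^{2} + \frac{R}{2 + R}$ ($D{\left(R \right)} = \left(R^{2} + \frac{R}{2 + R}\right) + R = R + R^{2} + \frac{R}{2 + R}$)
$S{\left(m \right)} = 25$ ($S{\left(m \right)} = \left(-5\right)^{2} = 25$)
$D{\left(4 \right)} - 60 S{\left(4 \right)} = \frac{4 \left(3 + 4^{2} + 3 \cdot 4\right)}{2 + 4} - 1500 = \frac{4 \left(3 + 16 + 12\right)}{6} - 1500 = 4 \cdot \frac{1}{6} \cdot 31 - 1500 = \frac{62}{3} - 1500 = - \frac{4438}{3}$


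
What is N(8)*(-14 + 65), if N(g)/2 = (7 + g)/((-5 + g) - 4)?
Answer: -1530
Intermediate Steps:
N(g) = 2*(7 + g)/(-9 + g) (N(g) = 2*((7 + g)/((-5 + g) - 4)) = 2*((7 + g)/(-9 + g)) = 2*(7 + g)/(-9 + g))
N(8)*(-14 + 65) = (2*(7 + 8)/(-9 + 8))*(-14 + 65) = (2*15/(-1))*51 = (2*(-1)*15)*51 = -30*51 = -1530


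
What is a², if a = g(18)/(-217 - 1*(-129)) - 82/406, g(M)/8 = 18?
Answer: 16851025/4986289 ≈ 3.3795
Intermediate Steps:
g(M) = 144 (g(M) = 8*18 = 144)
a = -4105/2233 (a = 144/(-217 - 1*(-129)) - 82/406 = 144/(-217 + 129) - 82*1/406 = 144/(-88) - 41/203 = 144*(-1/88) - 41/203 = -18/11 - 41/203 = -4105/2233 ≈ -1.8383)
a² = (-4105/2233)² = 16851025/4986289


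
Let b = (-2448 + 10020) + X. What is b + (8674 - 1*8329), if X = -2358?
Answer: 5559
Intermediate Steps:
b = 5214 (b = (-2448 + 10020) - 2358 = 7572 - 2358 = 5214)
b + (8674 - 1*8329) = 5214 + (8674 - 1*8329) = 5214 + (8674 - 8329) = 5214 + 345 = 5559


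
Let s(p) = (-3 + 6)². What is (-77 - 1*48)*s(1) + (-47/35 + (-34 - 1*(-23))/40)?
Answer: -315453/280 ≈ -1126.6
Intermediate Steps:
s(p) = 9 (s(p) = 3² = 9)
(-77 - 1*48)*s(1) + (-47/35 + (-34 - 1*(-23))/40) = (-77 - 1*48)*9 + (-47/35 + (-34 - 1*(-23))/40) = (-77 - 48)*9 + (-47*1/35 + (-34 + 23)*(1/40)) = -125*9 + (-47/35 - 11*1/40) = -1125 + (-47/35 - 11/40) = -1125 - 453/280 = -315453/280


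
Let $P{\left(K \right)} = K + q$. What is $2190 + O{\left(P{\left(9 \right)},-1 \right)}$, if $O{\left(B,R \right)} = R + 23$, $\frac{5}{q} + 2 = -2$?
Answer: $2212$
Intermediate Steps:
$q = - \frac{5}{4}$ ($q = \frac{5}{-2 - 2} = \frac{5}{-4} = 5 \left(- \frac{1}{4}\right) = - \frac{5}{4} \approx -1.25$)
$P{\left(K \right)} = - \frac{5}{4} + K$ ($P{\left(K \right)} = K - \frac{5}{4} = - \frac{5}{4} + K$)
$O{\left(B,R \right)} = 23 + R$
$2190 + O{\left(P{\left(9 \right)},-1 \right)} = 2190 + \left(23 - 1\right) = 2190 + 22 = 2212$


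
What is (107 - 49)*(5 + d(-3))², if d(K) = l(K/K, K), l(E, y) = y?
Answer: 232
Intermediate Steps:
d(K) = K
(107 - 49)*(5 + d(-3))² = (107 - 49)*(5 - 3)² = 58*2² = 58*4 = 232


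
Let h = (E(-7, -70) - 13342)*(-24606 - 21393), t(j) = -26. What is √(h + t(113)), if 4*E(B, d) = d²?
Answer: √557369857 ≈ 23609.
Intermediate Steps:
E(B, d) = d²/4
h = 557369883 (h = ((¼)*(-70)² - 13342)*(-24606 - 21393) = ((¼)*4900 - 13342)*(-45999) = (1225 - 13342)*(-45999) = -12117*(-45999) = 557369883)
√(h + t(113)) = √(557369883 - 26) = √557369857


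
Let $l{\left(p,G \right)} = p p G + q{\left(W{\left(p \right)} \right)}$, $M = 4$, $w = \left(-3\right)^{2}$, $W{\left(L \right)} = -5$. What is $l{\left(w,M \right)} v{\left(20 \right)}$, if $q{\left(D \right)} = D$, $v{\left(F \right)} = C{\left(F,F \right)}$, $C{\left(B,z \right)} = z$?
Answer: $6380$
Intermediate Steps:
$v{\left(F \right)} = F$
$w = 9$
$l{\left(p,G \right)} = -5 + G p^{2}$ ($l{\left(p,G \right)} = p p G - 5 = p^{2} G - 5 = G p^{2} - 5 = -5 + G p^{2}$)
$l{\left(w,M \right)} v{\left(20 \right)} = \left(-5 + 4 \cdot 9^{2}\right) 20 = \left(-5 + 4 \cdot 81\right) 20 = \left(-5 + 324\right) 20 = 319 \cdot 20 = 6380$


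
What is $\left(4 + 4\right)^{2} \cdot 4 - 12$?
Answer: $244$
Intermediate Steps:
$\left(4 + 4\right)^{2} \cdot 4 - 12 = 8^{2} \cdot 4 - 12 = 64 \cdot 4 - 12 = 256 - 12 = 244$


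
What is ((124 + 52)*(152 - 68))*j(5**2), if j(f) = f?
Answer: 369600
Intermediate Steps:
((124 + 52)*(152 - 68))*j(5**2) = ((124 + 52)*(152 - 68))*5**2 = (176*84)*25 = 14784*25 = 369600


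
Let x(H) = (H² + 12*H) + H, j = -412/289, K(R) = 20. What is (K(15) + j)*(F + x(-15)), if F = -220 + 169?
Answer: -112728/289 ≈ -390.06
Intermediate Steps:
j = -412/289 (j = -412*1/289 = -412/289 ≈ -1.4256)
x(H) = H² + 13*H
F = -51
(K(15) + j)*(F + x(-15)) = (20 - 412/289)*(-51 - 15*(13 - 15)) = 5368*(-51 - 15*(-2))/289 = 5368*(-51 + 30)/289 = (5368/289)*(-21) = -112728/289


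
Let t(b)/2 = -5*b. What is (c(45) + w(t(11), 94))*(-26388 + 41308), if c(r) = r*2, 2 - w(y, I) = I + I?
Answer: -1432320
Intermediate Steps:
t(b) = -10*b (t(b) = 2*(-5*b) = -10*b)
w(y, I) = 2 - 2*I (w(y, I) = 2 - (I + I) = 2 - 2*I)
c(r) = 2*r
(c(45) + w(t(11), 94))*(-26388 + 41308) = (2*45 + (2 - 2*94))*(-26388 + 41308) = (90 + (2 - 188))*14920 = (90 - 186)*14920 = -96*14920 = -1432320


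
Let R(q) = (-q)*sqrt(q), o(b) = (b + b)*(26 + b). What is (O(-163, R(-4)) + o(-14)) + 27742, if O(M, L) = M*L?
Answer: 27406 - 1304*I ≈ 27406.0 - 1304.0*I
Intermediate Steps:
o(b) = 2*b*(26 + b) (o(b) = (2*b)*(26 + b) = 2*b*(26 + b))
R(q) = -q**(3/2)
O(M, L) = L*M
(O(-163, R(-4)) + o(-14)) + 27742 = (-(-4)**(3/2)*(-163) + 2*(-14)*(26 - 14)) + 27742 = (-(-8)*I*(-163) + 2*(-14)*12) + 27742 = ((8*I)*(-163) - 336) + 27742 = (-1304*I - 336) + 27742 = (-336 - 1304*I) + 27742 = 27406 - 1304*I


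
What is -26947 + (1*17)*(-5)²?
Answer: -26522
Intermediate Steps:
-26947 + (1*17)*(-5)² = -26947 + 17*25 = -26947 + 425 = -26522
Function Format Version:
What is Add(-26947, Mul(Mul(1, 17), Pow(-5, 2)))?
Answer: -26522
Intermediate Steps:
Add(-26947, Mul(Mul(1, 17), Pow(-5, 2))) = Add(-26947, Mul(17, 25)) = Add(-26947, 425) = -26522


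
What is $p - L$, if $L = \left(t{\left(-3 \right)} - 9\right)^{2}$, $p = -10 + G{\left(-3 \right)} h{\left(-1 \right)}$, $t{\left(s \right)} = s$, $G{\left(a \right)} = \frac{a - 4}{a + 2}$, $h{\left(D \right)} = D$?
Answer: $-161$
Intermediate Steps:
$G{\left(a \right)} = \frac{-4 + a}{2 + a}$
$p = -17$ ($p = -10 + \frac{-4 - 3}{2 - 3} \left(-1\right) = -10 + \frac{1}{-1} \left(-7\right) \left(-1\right) = -10 + \left(-1\right) \left(-7\right) \left(-1\right) = -10 + 7 \left(-1\right) = -10 - 7 = -17$)
$L = 144$ ($L = \left(-3 - 9\right)^{2} = \left(-12\right)^{2} = 144$)
$p - L = -17 - 144 = -161$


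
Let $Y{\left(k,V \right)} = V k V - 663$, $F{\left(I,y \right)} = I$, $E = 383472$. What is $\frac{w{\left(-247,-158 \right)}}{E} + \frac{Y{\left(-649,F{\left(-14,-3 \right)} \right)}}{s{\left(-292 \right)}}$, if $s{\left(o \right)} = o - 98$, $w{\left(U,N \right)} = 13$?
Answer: $\frac{8172236549}{24925680} \approx 327.86$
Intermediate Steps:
$Y{\left(k,V \right)} = -663 + k V^{2}$ ($Y{\left(k,V \right)} = k V^{2} - 663 = -663 + k V^{2}$)
$s{\left(o \right)} = -98 + o$
$\frac{w{\left(-247,-158 \right)}}{E} + \frac{Y{\left(-649,F{\left(-14,-3 \right)} \right)}}{s{\left(-292 \right)}} = \frac{13}{383472} + \frac{-663 - 649 \left(-14\right)^{2}}{-98 - 292} = 13 \cdot \frac{1}{383472} + \frac{-663 - 127204}{-390} = \frac{13}{383472} + \left(-663 - 127204\right) \left(- \frac{1}{390}\right) = \frac{13}{383472} - - \frac{127867}{390} = \frac{13}{383472} + \frac{127867}{390} = \frac{8172236549}{24925680}$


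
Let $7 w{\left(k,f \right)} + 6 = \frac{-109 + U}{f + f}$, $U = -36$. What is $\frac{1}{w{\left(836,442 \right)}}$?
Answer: $- \frac{6188}{5449} \approx -1.1356$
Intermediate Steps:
$w{\left(k,f \right)} = - \frac{6}{7} - \frac{145}{14 f}$ ($w{\left(k,f \right)} = - \frac{6}{7} + \frac{\left(-109 - 36\right) \frac{1}{f + f}}{7} = - \frac{6}{7} + \frac{\left(-145\right) \frac{1}{2 f}}{7} = - \frac{6}{7} + \frac{\left(- \frac{145}{2}\right) \frac{1}{f}}{7} = - \frac{6}{7} - \frac{145}{14 f}$)
$\frac{1}{w{\left(836,442 \right)}} = \frac{1}{\frac{1}{14} \cdot \frac{1}{442} \left(-145 - 5304\right)} = \frac{1}{\frac{1}{14} \cdot \frac{1}{442} \left(-5449\right)} = \frac{1}{- \frac{5449}{6188}} = - \frac{6188}{5449}$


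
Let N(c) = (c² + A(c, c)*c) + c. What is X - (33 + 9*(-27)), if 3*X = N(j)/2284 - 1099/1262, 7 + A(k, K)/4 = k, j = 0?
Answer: 793961/3786 ≈ 209.71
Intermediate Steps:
A(k, K) = -28 + 4*k
N(c) = c + c² + c*(-28 + 4*c) (N(c) = (c² + (-28 + 4*c)*c) + c = (c² + c*(-28 + 4*c)) + c = c + c² + c*(-28 + 4*c))
X = -1099/3786 (X = ((0*(-27 + 5*0))/2284 - 1099/1262)/3 = ((0*(-27 + 0))*(1/2284) - 1099*1/1262)/3 = ((0*(-27))*(1/2284) - 1099/1262)/3 = (0*(1/2284) - 1099/1262)/3 = (0 - 1099/1262)/3 = (⅓)*(-1099/1262) = -1099/3786 ≈ -0.29028)
X - (33 + 9*(-27)) = -1099/3786 - (33 + 9*(-27)) = -1099/3786 - (33 - 243) = -1099/3786 - 1*(-210) = -1099/3786 + 210 = 793961/3786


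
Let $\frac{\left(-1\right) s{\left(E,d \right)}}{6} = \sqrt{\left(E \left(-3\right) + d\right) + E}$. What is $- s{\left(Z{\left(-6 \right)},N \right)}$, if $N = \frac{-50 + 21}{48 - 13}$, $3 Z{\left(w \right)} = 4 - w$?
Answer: $\frac{2 i \sqrt{82635}}{35} \approx 16.426 i$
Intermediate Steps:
$Z{\left(w \right)} = \frac{4}{3} - \frac{w}{3}$ ($Z{\left(w \right)} = \frac{4 - w}{3} = \frac{4}{3} - \frac{w}{3}$)
$N = - \frac{29}{35} \approx -0.82857$
$s{\left(E,d \right)} = - 6 \sqrt{d - 2 E}$ ($s{\left(E,d \right)} = - 6 \sqrt{\left(E \left(-3\right) + d\right) + E} = - 6 \sqrt{\left(- 3 E + d\right) + E} = - 6 \sqrt{\left(d - 3 E\right) + E} = - 6 \sqrt{d - 2 E}$)
$- s{\left(Z{\left(-6 \right)},N \right)} = - \left(-6\right) \sqrt{- \frac{29}{35} - 2 \left(\frac{4}{3} - -2\right)} = - \left(-6\right) \sqrt{- \frac{29}{35} - 2 \left(\frac{4}{3} + 2\right)} = - \left(-6\right) \sqrt{- \frac{29}{35} - \frac{20}{3}} = - \left(-6\right) \sqrt{- \frac{787}{105}} = - \left(-6\right) \frac{i \sqrt{82635}}{105} = - \frac{\left(-2\right) i \sqrt{82635}}{35} = \frac{2 i \sqrt{82635}}{35}$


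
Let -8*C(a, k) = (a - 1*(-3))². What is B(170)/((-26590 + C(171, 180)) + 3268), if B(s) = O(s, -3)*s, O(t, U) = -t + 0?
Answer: 3400/3189 ≈ 1.0662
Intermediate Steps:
O(t, U) = -t
B(s) = -s² (B(s) = (-s)*s = -s²)
C(a, k) = -(3 + a)²/8 (C(a, k) = -(a - 1*(-3))²/8 = -(a + 3)²/8 = -(3 + a)²/8)
B(170)/((-26590 + C(171, 180)) + 3268) = (-1*170²)/((-26590 - (3 + 171)²/8) + 3268) = (-1*28900)/((-26590 - ⅛*174²) + 3268) = -28900/((-26590 - ⅛*30276) + 3268) = -28900/((-26590 - 7569/2) + 3268) = -28900/(-60749/2 + 3268) = -28900/(-54213/2) = -28900*(-2/54213) = 3400/3189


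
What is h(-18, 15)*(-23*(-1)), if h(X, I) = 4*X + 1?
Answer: -1633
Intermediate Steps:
h(X, I) = 1 + 4*X
h(-18, 15)*(-23*(-1)) = (1 + 4*(-18))*(-23*(-1)) = (1 - 72)*23 = -71*23 = -1633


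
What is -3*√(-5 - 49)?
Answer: -9*I*√6 ≈ -22.045*I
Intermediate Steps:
-3*√(-5 - 49) = -9*I*√6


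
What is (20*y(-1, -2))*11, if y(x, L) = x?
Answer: -220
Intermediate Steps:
(20*y(-1, -2))*11 = (20*(-1))*11 = -20*11 = -220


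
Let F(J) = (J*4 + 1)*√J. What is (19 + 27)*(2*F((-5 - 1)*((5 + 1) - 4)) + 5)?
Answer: 230 - 8648*I*√3 ≈ 230.0 - 14979.0*I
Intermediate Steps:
F(J) = √J*(1 + 4*J) (F(J) = (4*J + 1)*√J = (1 + 4*J)*√J = √J*(1 + 4*J))
(19 + 27)*(2*F((-5 - 1)*((5 + 1) - 4)) + 5) = (19 + 27)*(2*(√((-5 - 1)*((5 + 1) - 4))*(1 + 4*((-5 - 1)*((5 + 1) - 4)))) + 5) = 46*(2*(√(-6*(6 - 4))*(1 + 4*(-6*(6 - 4)))) + 5) = 46*(2*(√(-6*2)*(1 + 4*(-6*2))) + 5) = 46*(2*(√(-12)*(1 + 4*(-12))) + 5) = 46*(2*((2*I*√3)*(1 - 48)) + 5) = 46*(2*((2*I*√3)*(-47)) + 5) = 46*(2*(-94*I*√3) + 5) = 46*(-188*I*√3 + 5) = 46*(5 - 188*I*√3) = 230 - 8648*I*√3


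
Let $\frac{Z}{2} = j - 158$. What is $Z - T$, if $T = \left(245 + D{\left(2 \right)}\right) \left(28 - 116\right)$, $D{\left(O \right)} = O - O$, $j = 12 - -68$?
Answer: $21404$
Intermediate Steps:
$j = 80$ ($j = 12 + 68 = 80$)
$D{\left(O \right)} = 0$
$T = -21560$ ($T = \left(245 + 0\right) \left(28 - 116\right) = 245 \left(-88\right) = -21560$)
$Z = -156$ ($Z = 2 \left(80 - 158\right) = 2 \left(-78\right) = -156$)
$Z - T = -156 - -21560 = -156 + 21560 = 21404$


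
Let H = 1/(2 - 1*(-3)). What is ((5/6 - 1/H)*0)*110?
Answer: 0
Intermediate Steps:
H = ⅕ (H = 1/(2 + 3) = 1/5 = ⅕ ≈ 0.20000)
((5/6 - 1/H)*0)*110 = ((5/6 - 1/⅕)*0)*110 = ((5*(⅙) - 1*5)*0)*110 = ((⅚ - 5)*0)*110 = -25/6*0*110 = 0*110 = 0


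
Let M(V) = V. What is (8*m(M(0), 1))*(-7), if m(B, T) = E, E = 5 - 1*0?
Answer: -280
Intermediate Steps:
E = 5 (E = 5 + 0 = 5)
m(B, T) = 5
(8*m(M(0), 1))*(-7) = (8*5)*(-7) = 40*(-7) = -280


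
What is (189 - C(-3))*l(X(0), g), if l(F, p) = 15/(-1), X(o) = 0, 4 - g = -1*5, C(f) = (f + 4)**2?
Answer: -2820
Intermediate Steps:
C(f) = (4 + f)**2
g = 9 (g = 4 - (-1)*5 = 4 - 1*(-5) = 4 + 5 = 9)
l(F, p) = -15 (l(F, p) = 15*(-1) = -15)
(189 - C(-3))*l(X(0), g) = (189 - (4 - 3)**2)*(-15) = (189 - 1*1**2)*(-15) = (189 - 1*1)*(-15) = (189 - 1)*(-15) = 188*(-15) = -2820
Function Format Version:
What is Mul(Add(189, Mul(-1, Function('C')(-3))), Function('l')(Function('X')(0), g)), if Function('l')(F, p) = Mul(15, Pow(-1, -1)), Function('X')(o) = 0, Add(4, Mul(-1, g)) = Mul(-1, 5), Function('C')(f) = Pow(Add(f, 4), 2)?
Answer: -2820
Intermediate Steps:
Function('C')(f) = Pow(Add(4, f), 2)
g = 9 (g = Add(4, Mul(-1, Mul(-1, 5))) = Add(4, Mul(-1, -5)) = Add(4, 5) = 9)
Function('l')(F, p) = -15 (Function('l')(F, p) = Mul(15, -1) = -15)
Mul(Add(189, Mul(-1, Function('C')(-3))), Function('l')(Function('X')(0), g)) = Mul(Add(189, Mul(-1, Pow(Add(4, -3), 2))), -15) = Mul(Add(189, Mul(-1, Pow(1, 2))), -15) = Mul(Add(189, Mul(-1, 1)), -15) = Mul(Add(189, -1), -15) = Mul(188, -15) = -2820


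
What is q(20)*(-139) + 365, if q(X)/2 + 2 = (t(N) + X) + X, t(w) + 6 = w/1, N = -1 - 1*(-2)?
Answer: -8809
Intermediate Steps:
N = 1 (N = -1 + 2 = 1)
t(w) = -6 + w (t(w) = -6 + w/1 = -6 + w*1 = -6 + w)
q(X) = -14 + 4*X (q(X) = -4 + 2*(((-6 + 1) + X) + X) = -4 + 2*((-5 + X) + X) = -4 + 2*(-5 + 2*X) = -4 + (-10 + 4*X) = -14 + 4*X)
q(20)*(-139) + 365 = (-14 + 4*20)*(-139) + 365 = (-14 + 80)*(-139) + 365 = 66*(-139) + 365 = -9174 + 365 = -8809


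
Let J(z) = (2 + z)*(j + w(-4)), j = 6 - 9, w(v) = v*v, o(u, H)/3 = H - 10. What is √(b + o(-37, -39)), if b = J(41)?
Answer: 2*√103 ≈ 20.298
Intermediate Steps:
o(u, H) = -30 + 3*H (o(u, H) = 3*(H - 10) = 3*(-10 + H) = -30 + 3*H)
w(v) = v²
j = -3
J(z) = 26 + 13*z (J(z) = (2 + z)*(-3 + (-4)²) = (2 + z)*(-3 + 16) = (2 + z)*13 = 26 + 13*z)
b = 559 (b = 26 + 13*41 = 26 + 533 = 559)
√(b + o(-37, -39)) = √(559 + (-30 + 3*(-39))) = √(559 + (-30 - 117)) = √(559 - 147) = √412 = 2*√103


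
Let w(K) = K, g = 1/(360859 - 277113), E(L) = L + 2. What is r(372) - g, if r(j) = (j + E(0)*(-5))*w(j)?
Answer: 11277571343/83746 ≈ 1.3466e+5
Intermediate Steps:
E(L) = 2 + L
g = 1/83746 ≈ 1.1941e-5
r(j) = j*(-10 + j) (r(j) = (j + (2 + 0)*(-5))*j = (j + 2*(-5))*j = (j - 10)*j = (-10 + j)*j = j*(-10 + j))
r(372) - g = 372*(-10 + 372) - 1*1/83746 = 372*362 - 1/83746 = 134664 - 1/83746 = 11277571343/83746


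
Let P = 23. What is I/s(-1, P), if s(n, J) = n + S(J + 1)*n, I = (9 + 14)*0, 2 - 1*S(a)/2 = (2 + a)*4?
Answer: 0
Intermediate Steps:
S(a) = -12 - 8*a (S(a) = 4 - 2*(2 + a)*4 = 4 - 2*(8 + 4*a) = 4 + (-16 - 8*a) = -12 - 8*a)
I = 0 (I = 23*0 = 0)
s(n, J) = n + n*(-20 - 8*J) (s(n, J) = n + (-12 - 8*(J + 1))*n = n + (-12 - 8*(1 + J))*n = n + (-12 + (-8 - 8*J))*n = n + (-20 - 8*J)*n = n + n*(-20 - 8*J))
I/s(-1, P) = 0/((-1*(-1)*(19 + 8*23))) = 0/((-1*(-1)*(19 + 184))) = 0/((-1*(-1)*203)) = 0/203 = 0*(1/203) = 0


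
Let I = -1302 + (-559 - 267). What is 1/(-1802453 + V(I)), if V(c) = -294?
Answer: -1/1802747 ≈ -5.5471e-7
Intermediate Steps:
I = -2128 (I = -1302 - 826 = -2128)
1/(-1802453 + V(I)) = 1/(-1802453 - 294) = 1/(-1802747) = -1/1802747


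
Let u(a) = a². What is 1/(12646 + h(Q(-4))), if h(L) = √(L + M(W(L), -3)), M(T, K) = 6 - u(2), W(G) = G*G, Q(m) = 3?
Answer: 12646/159921311 - √5/159921311 ≈ 7.9062e-5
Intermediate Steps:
W(G) = G²
M(T, K) = 2 (M(T, K) = 6 - 1*2² = 6 - 1*4 = 6 - 4 = 2)
h(L) = √(2 + L) (h(L) = √(L + 2) = √(2 + L))
1/(12646 + h(Q(-4))) = 1/(12646 + √(2 + 3)) = 1/(12646 + √5)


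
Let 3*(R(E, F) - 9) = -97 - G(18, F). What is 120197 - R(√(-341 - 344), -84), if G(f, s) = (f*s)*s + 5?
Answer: 162558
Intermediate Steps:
G(f, s) = 5 + f*s² (G(f, s) = f*s² + 5 = 5 + f*s²)
R(E, F) = -25 - 6*F² (R(E, F) = 9 + (-97 - (5 + 18*F²))/3 = 9 + (-97 + (-5 - 18*F²))/3 = 9 + (-102 - 18*F²)/3 = 9 + (-34 - 6*F²) = -25 - 6*F²)
120197 - R(√(-341 - 344), -84) = 120197 - (-25 - 6*(-84)²) = 120197 - (-25 - 6*7056) = 120197 - (-25 - 42336) = 120197 - 1*(-42361) = 120197 + 42361 = 162558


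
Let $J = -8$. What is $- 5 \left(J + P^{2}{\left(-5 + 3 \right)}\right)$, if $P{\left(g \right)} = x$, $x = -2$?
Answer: $20$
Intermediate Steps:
$P{\left(g \right)} = -2$
$- 5 \left(J + P^{2}{\left(-5 + 3 \right)}\right) = - 5 \left(-8 + \left(-2\right)^{2}\right) = - 5 \left(-8 + 4\right) = \left(-5\right) \left(-4\right) = 20$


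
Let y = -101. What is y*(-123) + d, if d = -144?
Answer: 12279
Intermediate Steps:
y*(-123) + d = -101*(-123) - 144 = 12423 - 144 = 12279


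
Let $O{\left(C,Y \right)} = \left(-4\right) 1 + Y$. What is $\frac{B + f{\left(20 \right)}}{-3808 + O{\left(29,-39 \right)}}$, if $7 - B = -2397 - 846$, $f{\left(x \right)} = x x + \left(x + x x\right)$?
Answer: $- \frac{4070}{3851} \approx -1.0569$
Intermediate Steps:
$O{\left(C,Y \right)} = -4 + Y$
$f{\left(x \right)} = x + 2 x^{2}$ ($f{\left(x \right)} = x^{2} + \left(x + x^{2}\right) = x + 2 x^{2}$)
$B = 3250$ ($B = 7 - \left(-2397 - 846\right) = 7 - -3243 = 7 + 3243 = 3250$)
$\frac{B + f{\left(20 \right)}}{-3808 + O{\left(29,-39 \right)}} = \frac{3250 + 20 \left(1 + 2 \cdot 20\right)}{-3808 - 43} = \frac{3250 + 20 \left(1 + 40\right)}{-3808 - 43} = \frac{3250 + 20 \cdot 41}{-3851} = \left(3250 + 820\right) \left(- \frac{1}{3851}\right) = 4070 \left(- \frac{1}{3851}\right) = - \frac{4070}{3851}$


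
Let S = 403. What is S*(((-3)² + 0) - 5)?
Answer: 1612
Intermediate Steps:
S*(((-3)² + 0) - 5) = 403*(((-3)² + 0) - 5) = 403*((9 + 0) - 5) = 403*(9 - 5) = 403*4 = 1612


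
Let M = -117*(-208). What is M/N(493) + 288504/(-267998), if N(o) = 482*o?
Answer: -15508513044/15920823187 ≈ -0.97410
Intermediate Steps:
M = 24336
M/N(493) + 288504/(-267998) = 24336/((482*493)) + 288504/(-267998) = 24336/237626 + 288504*(-1/267998) = 24336*(1/237626) - 144252/133999 = 12168/118813 - 144252/133999 = -15508513044/15920823187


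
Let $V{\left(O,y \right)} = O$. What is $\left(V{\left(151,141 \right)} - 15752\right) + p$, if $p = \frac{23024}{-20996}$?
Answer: $- \frac{81895405}{5249} \approx -15602.0$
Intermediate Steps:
$p = - \frac{5756}{5249}$ ($p = 23024 \left(- \frac{1}{20996}\right) = - \frac{5756}{5249} \approx -1.0966$)
$\left(V{\left(151,141 \right)} - 15752\right) + p = \left(151 - 15752\right) - \frac{5756}{5249} = -15601 - \frac{5756}{5249} = - \frac{81895405}{5249}$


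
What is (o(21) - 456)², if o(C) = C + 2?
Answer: 187489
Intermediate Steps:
o(C) = 2 + C
(o(21) - 456)² = ((2 + 21) - 456)² = (23 - 456)² = (-433)² = 187489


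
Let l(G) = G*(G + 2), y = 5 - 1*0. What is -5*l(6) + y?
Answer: -235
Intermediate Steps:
y = 5 (y = 5 + 0 = 5)
l(G) = G*(2 + G)
-5*l(6) + y = -30*(2 + 6) + 5 = -30*8 + 5 = -5*48 + 5 = -240 + 5 = -235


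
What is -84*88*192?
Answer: -1419264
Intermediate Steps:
-84*88*192 = -7392*192 = -1419264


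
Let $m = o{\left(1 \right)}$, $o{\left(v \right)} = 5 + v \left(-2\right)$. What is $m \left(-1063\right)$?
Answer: $-3189$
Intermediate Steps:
$o{\left(v \right)} = 5 - 2 v$
$m = 3$ ($m = 5 - 2 = 3$)
$m \left(-1063\right) = 3 \left(-1063\right) = -3189$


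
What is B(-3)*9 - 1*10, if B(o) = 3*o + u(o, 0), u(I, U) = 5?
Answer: -46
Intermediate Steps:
B(o) = 5 + 3*o (B(o) = 3*o + 5 = 5 + 3*o)
B(-3)*9 - 1*10 = (5 + 3*(-3))*9 - 1*10 = (5 - 9)*9 - 10 = -4*9 - 10 = -36 - 10 = -46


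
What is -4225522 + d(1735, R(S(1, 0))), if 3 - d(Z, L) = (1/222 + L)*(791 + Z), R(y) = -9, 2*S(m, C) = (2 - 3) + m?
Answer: -155503466/37 ≈ -4.2028e+6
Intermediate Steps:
S(m, C) = -½ + m/2 (S(m, C) = ((2 - 3) + m)/2 = (-1 + m)/2 = -½ + m/2)
d(Z, L) = 3 - (791 + Z)*(1/222 + L) (d(Z, L) = 3 - (1/222 + L)*(791 + Z) = 3 - (791 + Z)*(1/222 + L))
-4225522 + d(1735, R(S(1, 0))) = -4225522 + (-125/222 - 791*(-9) - 1/222*1735 - 1*(-9)*1735) = -4225522 + (-125/222 + 7119 - 1735/222 + 15615) = -4225522 + 840848/37 = -155503466/37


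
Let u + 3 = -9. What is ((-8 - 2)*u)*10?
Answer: 1200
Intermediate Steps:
u = -12 (u = -3 - 9 = -12)
((-8 - 2)*u)*10 = ((-8 - 2)*(-12))*10 = -10*(-12)*10 = 120*10 = 1200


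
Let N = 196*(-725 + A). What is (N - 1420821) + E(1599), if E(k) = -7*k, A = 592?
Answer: -1458082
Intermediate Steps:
N = -26068 (N = 196*(-725 + 592) = 196*(-133) = -26068)
(N - 1420821) + E(1599) = (-26068 - 1420821) - 7*1599 = -1446889 - 11193 = -1458082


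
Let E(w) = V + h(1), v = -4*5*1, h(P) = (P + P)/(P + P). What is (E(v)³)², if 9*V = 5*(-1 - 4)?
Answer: 16777216/531441 ≈ 31.569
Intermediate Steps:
V = -25/9 (V = (5*(-1 - 4))/9 = (5*(-5))/9 = (⅑)*(-25) = -25/9 ≈ -2.7778)
h(P) = 1 (h(P) = (2*P)/((2*P)) = (2*P)*(1/(2*P)) = 1)
v = -20 (v = -20*1 = -20)
E(w) = -16/9 (E(w) = -25/9 + 1 = -16/9)
(E(v)³)² = ((-16/9)³)² = (-4096/729)² = 16777216/531441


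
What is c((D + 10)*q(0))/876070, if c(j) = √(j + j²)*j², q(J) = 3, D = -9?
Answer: 9*√3/438035 ≈ 3.5587e-5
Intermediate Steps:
c(j) = j²*√(j + j²)
c((D + 10)*q(0))/876070 = (((-9 + 10)*3)²*√(((-9 + 10)*3)*(1 + (-9 + 10)*3)))/876070 = ((1*3)²*√((1*3)*(1 + 1*3)))*(1/876070) = (3²*√(3*(1 + 3)))*(1/876070) = (9*√(3*4))*(1/876070) = (9*√12)*(1/876070) = (9*(2*√3))*(1/876070) = (18*√3)*(1/876070) = 9*√3/438035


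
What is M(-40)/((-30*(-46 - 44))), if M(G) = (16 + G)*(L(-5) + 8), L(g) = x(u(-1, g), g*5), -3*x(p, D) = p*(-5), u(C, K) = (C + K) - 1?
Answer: 22/675 ≈ 0.032593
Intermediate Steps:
u(C, K) = -1 + C + K
x(p, D) = 5*p/3 (x(p, D) = -p*(-5)/3 = -(-5)*p/3 = 5*p/3)
L(g) = -10/3 + 5*g/3 (L(g) = 5*(-1 - 1 + g)/3 = 5*(-2 + g)/3 = -10/3 + 5*g/3)
M(G) = -176/3 - 11*G/3 (M(G) = (16 + G)*((-10/3 + (5/3)*(-5)) + 8) = (16 + G)*((-10/3 - 25/3) + 8) = (16 + G)*(-35/3 + 8) = (16 + G)*(-11/3) = -176/3 - 11*G/3)
M(-40)/((-30*(-46 - 44))) = (-176/3 - 11/3*(-40))/((-30*(-46 - 44))) = (-176/3 + 440/3)/((-30*(-90))) = 88/2700 = 88*(1/2700) = 22/675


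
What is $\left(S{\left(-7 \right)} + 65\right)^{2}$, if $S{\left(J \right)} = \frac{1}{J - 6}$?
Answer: $\frac{712336}{169} \approx 4215.0$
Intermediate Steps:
$S{\left(J \right)} = \frac{1}{-6 + J}$
$\left(S{\left(-7 \right)} + 65\right)^{2} = \left(\frac{1}{-6 - 7} + 65\right)^{2} = \left(\frac{1}{-13} + 65\right)^{2} = \left(- \frac{1}{13} + 65\right)^{2} = \left(\frac{844}{13}\right)^{2} = \frac{712336}{169}$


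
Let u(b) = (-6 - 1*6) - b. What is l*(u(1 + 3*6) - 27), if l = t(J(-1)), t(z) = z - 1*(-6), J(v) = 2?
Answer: -464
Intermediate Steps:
t(z) = 6 + z (t(z) = z + 6 = 6 + z)
l = 8 (l = 6 + 2 = 8)
u(b) = -12 - b (u(b) = (-6 - 6) - b = -12 - b)
l*(u(1 + 3*6) - 27) = 8*((-12 - (1 + 3*6)) - 27) = 8*((-12 - (1 + 18)) - 27) = 8*((-12 - 1*19) - 27) = 8*((-12 - 19) - 27) = 8*(-31 - 27) = 8*(-58) = -464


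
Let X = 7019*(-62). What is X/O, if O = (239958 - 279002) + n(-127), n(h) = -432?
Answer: 217589/19738 ≈ 11.024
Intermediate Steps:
X = -435178
O = -39476 (O = (239958 - 279002) - 432 = -39044 - 432 = -39476)
X/O = -435178/(-39476) = -435178*(-1/39476) = 217589/19738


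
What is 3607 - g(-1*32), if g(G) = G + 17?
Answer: 3622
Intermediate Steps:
g(G) = 17 + G
3607 - g(-1*32) = 3607 - (17 - 1*32) = 3607 - (17 - 32) = 3607 - 1*(-15) = 3607 + 15 = 3622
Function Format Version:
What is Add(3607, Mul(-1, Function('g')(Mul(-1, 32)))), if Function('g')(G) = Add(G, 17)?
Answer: 3622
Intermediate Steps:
Function('g')(G) = Add(17, G)
Add(3607, Mul(-1, Function('g')(Mul(-1, 32)))) = Add(3607, Mul(-1, Add(17, Mul(-1, 32)))) = Add(3607, Mul(-1, Add(17, -32))) = Add(3607, Mul(-1, -15)) = Add(3607, 15) = 3622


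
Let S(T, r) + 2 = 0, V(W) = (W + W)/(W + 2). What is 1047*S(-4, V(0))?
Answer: -2094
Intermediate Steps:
V(W) = 2*W/(2 + W) (V(W) = (2*W)/(2 + W) = 2*W/(2 + W))
S(T, r) = -2 (S(T, r) = -2 + 0 = -2)
1047*S(-4, V(0)) = 1047*(-2) = -2094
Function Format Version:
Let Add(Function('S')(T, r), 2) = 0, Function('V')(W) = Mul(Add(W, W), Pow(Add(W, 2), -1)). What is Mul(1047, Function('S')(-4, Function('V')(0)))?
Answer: -2094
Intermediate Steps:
Function('V')(W) = Mul(2, W, Pow(Add(2, W), -1)) (Function('V')(W) = Mul(Mul(2, W), Pow(Add(2, W), -1)) = Mul(2, W, Pow(Add(2, W), -1)))
Function('S')(T, r) = -2 (Function('S')(T, r) = Add(-2, 0) = -2)
Mul(1047, Function('S')(-4, Function('V')(0))) = Mul(1047, -2) = -2094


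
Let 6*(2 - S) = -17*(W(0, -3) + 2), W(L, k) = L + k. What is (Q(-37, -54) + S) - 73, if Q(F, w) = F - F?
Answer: -443/6 ≈ -73.833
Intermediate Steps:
Q(F, w) = 0
S = -5/6 (S = 2 - (-17)*((0 - 3) + 2)/6 = 2 - (-17)*(-3 + 2)/6 = 2 - (-17)*(-1)/6 = 2 - 1/6*17 = 2 - 17/6 = -5/6 ≈ -0.83333)
(Q(-37, -54) + S) - 73 = (0 - 5/6) - 73 = -5/6 - 73 = -443/6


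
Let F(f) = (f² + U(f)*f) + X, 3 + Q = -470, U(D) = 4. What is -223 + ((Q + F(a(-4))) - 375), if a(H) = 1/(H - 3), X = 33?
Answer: -50889/49 ≈ -1038.6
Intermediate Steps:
a(H) = 1/(-3 + H)
Q = -473 (Q = -3 - 470 = -473)
F(f) = 33 + f² + 4*f (F(f) = (f² + 4*f) + 33 = 33 + f² + 4*f)
-223 + ((Q + F(a(-4))) - 375) = -223 + ((-473 + (33 + (1/(-3 - 4))² + 4/(-3 - 4))) - 375) = -223 + ((-473 + (33 + (1/(-7))² + 4/(-7))) - 375) = -223 + ((-473 + (33 + (-⅐)² + 4*(-⅐))) - 375) = -223 + ((-473 + (33 + 1/49 - 4/7)) - 375) = -223 + ((-473 + 1590/49) - 375) = -223 + (-21587/49 - 375) = -223 - 39962/49 = -50889/49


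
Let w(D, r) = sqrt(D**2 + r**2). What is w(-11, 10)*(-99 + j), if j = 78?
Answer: -21*sqrt(221) ≈ -312.19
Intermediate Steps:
w(-11, 10)*(-99 + j) = sqrt((-11)**2 + 10**2)*(-99 + 78) = sqrt(121 + 100)*(-21) = sqrt(221)*(-21) = -21*sqrt(221)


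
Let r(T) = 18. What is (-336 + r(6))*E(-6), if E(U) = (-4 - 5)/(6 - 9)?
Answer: -954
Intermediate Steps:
E(U) = 3 (E(U) = -9/(-3) = -9*(-⅓) = 3)
(-336 + r(6))*E(-6) = (-336 + 18)*3 = -318*3 = -954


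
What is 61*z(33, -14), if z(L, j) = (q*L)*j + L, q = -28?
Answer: 791109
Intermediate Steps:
z(L, j) = L - 28*L*j (z(L, j) = (-28*L)*j + L = -28*L*j + L = L - 28*L*j)
61*z(33, -14) = 61*(33*(1 - 28*(-14))) = 61*(33*(1 + 392)) = 61*(33*393) = 61*12969 = 791109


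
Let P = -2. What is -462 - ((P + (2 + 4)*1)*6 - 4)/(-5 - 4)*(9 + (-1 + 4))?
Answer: -1306/3 ≈ -435.33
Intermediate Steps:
-462 - ((P + (2 + 4)*1)*6 - 4)/(-5 - 4)*(9 + (-1 + 4)) = -462 - ((-2 + (2 + 4)*1)*6 - 4)/(-5 - 4)*(9 + (-1 + 4)) = -462 - ((-2 + 6*1)*6 - 4)/(-9)*(9 + 3) = -462 - ((-2 + 6)*6 - 4)*(-1/9)*12 = -462 - (4*6 - 4)*(-1/9)*12 = -462 - (24 - 4)*(-1/9)*12 = -462 - 20*(-1/9)*12 = -462 - (-20)*12/9 = -462 - 1*(-80/3) = -462 + 80/3 = -1306/3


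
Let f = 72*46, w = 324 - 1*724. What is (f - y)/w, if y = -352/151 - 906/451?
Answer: -22584607/2724040 ≈ -8.2908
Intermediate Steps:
y = -295558/68101 (y = -352*1/151 - 906*1/451 = -352/151 - 906/451 = -295558/68101 ≈ -4.3400)
w = -400 (w = 324 - 724 = -400)
f = 3312
(f - y)/w = (3312 - 1*(-295558/68101))/(-400) = (3312 + 295558/68101)*(-1/400) = (225846070/68101)*(-1/400) = -22584607/2724040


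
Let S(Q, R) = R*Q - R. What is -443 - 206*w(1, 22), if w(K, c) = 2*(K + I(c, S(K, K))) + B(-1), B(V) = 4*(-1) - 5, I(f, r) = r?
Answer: 999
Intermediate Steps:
S(Q, R) = -R + Q*R (S(Q, R) = Q*R - R = -R + Q*R)
B(V) = -9 (B(V) = -4 - 5 = -9)
w(K, c) = -9 + 2*K + 2*K*(-1 + K) (w(K, c) = 2*(K + K*(-1 + K)) - 9 = (2*K + 2*K*(-1 + K)) - 9 = -9 + 2*K + 2*K*(-1 + K))
-443 - 206*w(1, 22) = -443 - 206*(-9 + 2*1²) = -443 - 206*(-9 + 2*1) = -443 - 206*(-9 + 2) = -443 - 206*(-7) = -443 + 1442 = 999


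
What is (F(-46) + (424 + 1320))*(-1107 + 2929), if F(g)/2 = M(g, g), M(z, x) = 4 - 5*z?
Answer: 4030264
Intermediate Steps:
M(z, x) = 4 - 5*z
F(g) = 8 - 10*g (F(g) = 2*(4 - 5*g) = 8 - 10*g)
(F(-46) + (424 + 1320))*(-1107 + 2929) = ((8 - 10*(-46)) + (424 + 1320))*(-1107 + 2929) = ((8 + 460) + 1744)*1822 = (468 + 1744)*1822 = 2212*1822 = 4030264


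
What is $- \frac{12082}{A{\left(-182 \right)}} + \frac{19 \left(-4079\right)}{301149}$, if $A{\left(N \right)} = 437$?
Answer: $- \frac{3672350155}{131602113} \approx -27.905$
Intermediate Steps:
$- \frac{12082}{A{\left(-182 \right)}} + \frac{19 \left(-4079\right)}{301149} = - \frac{12082}{437} + \frac{19 \left(-4079\right)}{301149} = \left(-12082\right) \frac{1}{437} - \frac{77501}{301149} = - \frac{12082}{437} - \frac{77501}{301149} = - \frac{3672350155}{131602113}$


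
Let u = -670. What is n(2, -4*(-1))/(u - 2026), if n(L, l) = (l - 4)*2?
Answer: 0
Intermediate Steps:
n(L, l) = -8 + 2*l (n(L, l) = (-4 + l)*2 = -8 + 2*l)
n(2, -4*(-1))/(u - 2026) = (-8 + 2*(-4*(-1)))/(-670 - 2026) = (-8 + 2*4)/(-2696) = -(-8 + 8)/2696 = -1/2696*0 = 0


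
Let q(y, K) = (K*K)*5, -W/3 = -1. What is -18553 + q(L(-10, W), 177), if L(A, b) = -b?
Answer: 138092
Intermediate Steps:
W = 3 (W = -3*(-1) = 3)
q(y, K) = 5*K² (q(y, K) = K²*5 = 5*K²)
-18553 + q(L(-10, W), 177) = -18553 + 5*177² = -18553 + 5*31329 = -18553 + 156645 = 138092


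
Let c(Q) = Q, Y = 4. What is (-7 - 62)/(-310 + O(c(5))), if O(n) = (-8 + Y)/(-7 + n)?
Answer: 69/308 ≈ 0.22403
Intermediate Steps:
O(n) = -4/(-7 + n) (O(n) = (-8 + 4)/(-7 + n) = -4/(-7 + n))
(-7 - 62)/(-310 + O(c(5))) = (-7 - 62)/(-310 - 4/(-7 + 5)) = -69/(-310 - 4/(-2)) = -69/(-310 - 4*(-½)) = -69/(-310 + 2) = -69/(-308) = -69*(-1/308) = 69/308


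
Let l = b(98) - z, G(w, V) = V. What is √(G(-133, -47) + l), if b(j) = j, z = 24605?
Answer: I*√24554 ≈ 156.7*I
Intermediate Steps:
l = -24507 (l = 98 - 1*24605 = 98 - 24605 = -24507)
√(G(-133, -47) + l) = √(-47 - 24507) = √(-24554) = I*√24554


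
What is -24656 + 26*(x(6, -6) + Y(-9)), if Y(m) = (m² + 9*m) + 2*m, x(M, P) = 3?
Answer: -25046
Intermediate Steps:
Y(m) = m² + 11*m
-24656 + 26*(x(6, -6) + Y(-9)) = -24656 + 26*(3 - 9*(11 - 9)) = -24656 + 26*(3 - 9*2) = -24656 + 26*(3 - 18) = -24656 + 26*(-15) = -24656 - 390 = -25046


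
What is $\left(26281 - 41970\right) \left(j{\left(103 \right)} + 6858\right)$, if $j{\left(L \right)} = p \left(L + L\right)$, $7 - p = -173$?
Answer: $-689343282$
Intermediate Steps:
$p = 180$ ($p = 7 - -173 = 7 + 173 = 180$)
$j{\left(L \right)} = 360 L$ ($j{\left(L \right)} = 180 \left(L + L\right) = 180 \cdot 2 L = 360 L$)
$\left(26281 - 41970\right) \left(j{\left(103 \right)} + 6858\right) = \left(26281 - 41970\right) \left(360 \cdot 103 + 6858\right) = - 15689 \left(37080 + 6858\right) = \left(-15689\right) 43938 = -689343282$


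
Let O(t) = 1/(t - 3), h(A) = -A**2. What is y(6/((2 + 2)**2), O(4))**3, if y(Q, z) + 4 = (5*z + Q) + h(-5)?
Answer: -6751269/512 ≈ -13186.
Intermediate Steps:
O(t) = 1/(-3 + t)
y(Q, z) = -29 + Q + 5*z (y(Q, z) = -4 + ((5*z + Q) - 1*(-5)**2) = -4 + ((Q + 5*z) - 1*25) = -4 + ((Q + 5*z) - 25) = -4 + (-25 + Q + 5*z) = -29 + Q + 5*z)
y(6/((2 + 2)**2), O(4))**3 = (-29 + 6/((2 + 2)**2) + 5/(-3 + 4))**3 = (-29 + 6/(4**2) + 5/1)**3 = (-29 + 6/16 + 5*1)**3 = (-29 + 6*(1/16) + 5)**3 = (-29 + 3/8 + 5)**3 = (-189/8)**3 = -6751269/512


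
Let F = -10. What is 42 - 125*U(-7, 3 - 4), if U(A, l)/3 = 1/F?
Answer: 159/2 ≈ 79.500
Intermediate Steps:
U(A, l) = -3/10 (U(A, l) = 3/(-10) = 3*(-1/10) = -3/10)
42 - 125*U(-7, 3 - 4) = 42 - 125*(-3/10) = 42 + 75/2 = 159/2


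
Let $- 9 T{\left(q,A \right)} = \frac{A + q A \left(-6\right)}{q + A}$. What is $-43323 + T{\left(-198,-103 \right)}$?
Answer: $- \frac{117484474}{2709} \approx -43368.0$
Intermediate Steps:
$T{\left(q,A \right)} = - \frac{A - 6 A q}{9 \left(A + q\right)}$ ($T{\left(q,A \right)} = - \frac{\left(A + q A \left(-6\right)\right) \frac{1}{q + A}}{9} = - \frac{\left(A + A q \left(-6\right)\right) \frac{1}{A + q}}{9} = - \frac{\left(A - 6 A q\right) \frac{1}{A + q}}{9} = - \frac{\frac{1}{A + q} \left(A - 6 A q\right)}{9} = - \frac{A - 6 A q}{9 \left(A + q\right)}$)
$-43323 + T{\left(-198,-103 \right)} = -43323 + \frac{1}{9} \left(-103\right) \frac{1}{-103 - 198} \left(-1 + 6 \left(-198\right)\right) = -43323 + \frac{1}{9} \left(-103\right) \frac{1}{-301} \left(-1 - 1188\right) = -43323 + \frac{1}{9} \left(-103\right) \left(- \frac{1}{301}\right) \left(-1189\right) = -43323 - \frac{122467}{2709} = - \frac{117484474}{2709}$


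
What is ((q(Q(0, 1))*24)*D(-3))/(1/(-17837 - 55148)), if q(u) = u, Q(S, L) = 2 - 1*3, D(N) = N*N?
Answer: 15764760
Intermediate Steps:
D(N) = N²
Q(S, L) = -1 (Q(S, L) = 2 - 3 = -1)
((q(Q(0, 1))*24)*D(-3))/(1/(-17837 - 55148)) = (-1*24*(-3)²)/(1/(-17837 - 55148)) = (-24*9)/(1/(-72985)) = -216/(-1/72985) = -216*(-72985) = 15764760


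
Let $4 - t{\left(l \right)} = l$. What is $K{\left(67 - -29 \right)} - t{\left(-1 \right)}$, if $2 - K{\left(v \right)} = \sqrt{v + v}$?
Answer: $-3 - 8 \sqrt{3} \approx -16.856$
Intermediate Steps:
$t{\left(l \right)} = 4 - l$
$K{\left(v \right)} = 2 - \sqrt{2} \sqrt{v}$ ($K{\left(v \right)} = 2 - \sqrt{v + v} = 2 - \sqrt{2 v} = 2 - \sqrt{2} \sqrt{v}$)
$K{\left(67 - -29 \right)} - t{\left(-1 \right)} = \left(2 - \sqrt{2} \sqrt{67 - -29}\right) - \left(4 - -1\right) = \left(2 - \sqrt{2} \sqrt{67 + 29}\right) - \left(4 + 1\right) = \left(2 - \sqrt{2} \sqrt{96}\right) - 5 = \left(2 - \sqrt{2} \cdot 4 \sqrt{6}\right) - 5 = \left(2 - 8 \sqrt{3}\right) - 5 = -3 - 8 \sqrt{3}$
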